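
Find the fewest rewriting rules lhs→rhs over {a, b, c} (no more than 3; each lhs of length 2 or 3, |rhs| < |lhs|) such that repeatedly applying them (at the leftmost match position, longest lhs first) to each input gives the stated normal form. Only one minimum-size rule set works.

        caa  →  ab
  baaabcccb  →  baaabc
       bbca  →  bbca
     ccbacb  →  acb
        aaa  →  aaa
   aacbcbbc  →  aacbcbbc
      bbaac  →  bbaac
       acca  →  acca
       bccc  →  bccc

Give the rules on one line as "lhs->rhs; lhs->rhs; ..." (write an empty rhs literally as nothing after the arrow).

  | caa => ab
  | baaabcccb => baaabc
  | bbca
  | ccbacb => acb

caa->ab; ccb->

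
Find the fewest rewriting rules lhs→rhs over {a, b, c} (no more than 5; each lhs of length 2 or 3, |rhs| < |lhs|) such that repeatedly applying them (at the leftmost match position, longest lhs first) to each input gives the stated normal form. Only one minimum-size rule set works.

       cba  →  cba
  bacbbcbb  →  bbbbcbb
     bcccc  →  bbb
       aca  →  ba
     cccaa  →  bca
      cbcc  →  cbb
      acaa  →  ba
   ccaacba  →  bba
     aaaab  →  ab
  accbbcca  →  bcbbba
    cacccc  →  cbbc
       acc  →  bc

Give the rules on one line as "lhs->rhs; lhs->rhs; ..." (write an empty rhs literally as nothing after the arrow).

  | cba
  | bacbbcbb => bbbbcbb
  | bcccc => bbcc => bbb
  | aca => ba

aa->a; aac->; ac->b; cc->b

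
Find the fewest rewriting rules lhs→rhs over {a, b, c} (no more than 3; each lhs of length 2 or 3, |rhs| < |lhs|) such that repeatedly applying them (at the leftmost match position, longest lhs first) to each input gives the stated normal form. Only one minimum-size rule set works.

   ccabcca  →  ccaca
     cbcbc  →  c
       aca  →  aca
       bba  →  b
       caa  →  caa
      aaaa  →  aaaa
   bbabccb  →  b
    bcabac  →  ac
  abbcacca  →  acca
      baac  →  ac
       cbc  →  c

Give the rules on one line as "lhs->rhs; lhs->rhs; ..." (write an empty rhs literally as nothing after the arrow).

  | ccabcca => ccaca
  | cbcbc => cbc => c
  | aca
  | bba => b

ba->; bc->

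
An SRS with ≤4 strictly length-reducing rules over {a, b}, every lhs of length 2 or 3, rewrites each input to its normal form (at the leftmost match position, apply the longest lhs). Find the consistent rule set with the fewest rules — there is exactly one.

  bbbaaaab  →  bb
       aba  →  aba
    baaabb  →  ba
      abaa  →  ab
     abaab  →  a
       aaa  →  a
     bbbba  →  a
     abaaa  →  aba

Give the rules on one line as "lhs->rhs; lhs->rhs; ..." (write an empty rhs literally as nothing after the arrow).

aa->; abb->a; bba->a

  | bbbaaaab => baaaab => baab => bb
  | aba
  | baaabb => babb => ba
  | abaa => ab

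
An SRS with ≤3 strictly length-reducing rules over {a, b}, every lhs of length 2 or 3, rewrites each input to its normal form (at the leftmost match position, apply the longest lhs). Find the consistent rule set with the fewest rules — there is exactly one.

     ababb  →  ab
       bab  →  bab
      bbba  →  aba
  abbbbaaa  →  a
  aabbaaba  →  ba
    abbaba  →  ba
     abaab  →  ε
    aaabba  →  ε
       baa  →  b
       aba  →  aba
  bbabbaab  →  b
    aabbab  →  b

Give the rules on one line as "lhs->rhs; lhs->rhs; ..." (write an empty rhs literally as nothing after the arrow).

aa->; aaa->; bb->a

  | ababb => abaa => ab
  | bab
  | bbba => aba
  | abbbbaaa => aabbaaa => bbaaa => aaaa => a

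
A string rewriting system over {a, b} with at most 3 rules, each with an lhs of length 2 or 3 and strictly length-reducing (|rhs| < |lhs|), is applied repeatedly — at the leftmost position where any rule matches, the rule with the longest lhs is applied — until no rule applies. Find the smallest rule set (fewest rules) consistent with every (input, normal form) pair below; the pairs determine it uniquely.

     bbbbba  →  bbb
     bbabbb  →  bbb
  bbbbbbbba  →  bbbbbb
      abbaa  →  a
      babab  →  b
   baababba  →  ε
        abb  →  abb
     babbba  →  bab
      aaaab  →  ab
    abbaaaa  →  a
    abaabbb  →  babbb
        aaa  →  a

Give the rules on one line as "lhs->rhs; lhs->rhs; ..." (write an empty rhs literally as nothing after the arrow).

  | bbbbba => bbb
  | bbabbb => bbb
  | bbbbbbbba => bbbbbb
  | abbaa => aa => a

aa->a; aba->ba; bba->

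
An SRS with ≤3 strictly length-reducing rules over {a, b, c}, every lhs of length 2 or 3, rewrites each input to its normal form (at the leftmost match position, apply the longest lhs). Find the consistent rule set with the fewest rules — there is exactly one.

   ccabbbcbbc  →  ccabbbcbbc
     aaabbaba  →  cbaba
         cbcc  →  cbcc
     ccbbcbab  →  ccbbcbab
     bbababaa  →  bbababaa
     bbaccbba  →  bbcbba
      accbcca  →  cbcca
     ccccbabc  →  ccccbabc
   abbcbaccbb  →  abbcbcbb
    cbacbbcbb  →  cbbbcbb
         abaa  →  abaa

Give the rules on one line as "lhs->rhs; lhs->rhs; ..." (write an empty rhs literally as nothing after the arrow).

aab->cc; ac->

  | ccabbbcbbc
  | aaabbaba => accbaba => cbaba
  | cbcc
  | ccbbcbab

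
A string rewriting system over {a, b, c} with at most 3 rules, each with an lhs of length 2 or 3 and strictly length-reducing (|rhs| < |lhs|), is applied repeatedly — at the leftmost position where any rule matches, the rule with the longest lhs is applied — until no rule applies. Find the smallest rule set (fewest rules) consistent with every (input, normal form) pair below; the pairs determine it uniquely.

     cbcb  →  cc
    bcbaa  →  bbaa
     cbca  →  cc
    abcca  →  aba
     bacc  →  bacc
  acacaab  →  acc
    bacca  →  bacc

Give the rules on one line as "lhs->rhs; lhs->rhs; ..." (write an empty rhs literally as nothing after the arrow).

bc->b; ca->c; cb->c

  | cbcb => ccb => cc
  | bcbaa => bbaa
  | cbca => cca => cc
  | abcca => abca => aba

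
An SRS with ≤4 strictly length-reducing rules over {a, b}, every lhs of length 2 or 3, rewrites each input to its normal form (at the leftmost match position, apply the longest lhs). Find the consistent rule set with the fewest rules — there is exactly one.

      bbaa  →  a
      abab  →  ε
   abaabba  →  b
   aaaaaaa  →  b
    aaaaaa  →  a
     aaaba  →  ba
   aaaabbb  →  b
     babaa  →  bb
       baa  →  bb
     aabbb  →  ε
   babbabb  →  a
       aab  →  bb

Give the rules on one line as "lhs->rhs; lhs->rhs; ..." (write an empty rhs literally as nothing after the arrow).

  | bbaa => bbb => a
  | abab => ab => ε
  | abaabba => aabba => bbba => aa => b
  | aaaaaaa => baaaaa => bbaaa => bbba => aa => b

aa->b; ab->; bbb->a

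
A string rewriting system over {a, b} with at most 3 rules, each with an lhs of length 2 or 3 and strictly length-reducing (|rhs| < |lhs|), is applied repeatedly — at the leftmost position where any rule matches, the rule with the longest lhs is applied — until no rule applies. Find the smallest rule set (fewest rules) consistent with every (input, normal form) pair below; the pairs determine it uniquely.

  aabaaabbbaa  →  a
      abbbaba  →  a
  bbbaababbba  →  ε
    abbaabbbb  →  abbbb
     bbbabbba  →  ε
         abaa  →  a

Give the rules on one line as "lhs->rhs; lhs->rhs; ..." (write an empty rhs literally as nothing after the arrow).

  | aabaaabbbaa => baaabbbaa => aaabbbaa => abbbaa => abbaa => abaa => aaa => a
  | abbbaba => abbaba => ababa => aaba => ba => a
  | bbbaababbba => bbaababbba => baababbba => aababbba => babbba => abbba => abba => aba => aa => ε
  | abbaabbbb => abaabbbb => aaabbbb => abbbb

aa->; ba->a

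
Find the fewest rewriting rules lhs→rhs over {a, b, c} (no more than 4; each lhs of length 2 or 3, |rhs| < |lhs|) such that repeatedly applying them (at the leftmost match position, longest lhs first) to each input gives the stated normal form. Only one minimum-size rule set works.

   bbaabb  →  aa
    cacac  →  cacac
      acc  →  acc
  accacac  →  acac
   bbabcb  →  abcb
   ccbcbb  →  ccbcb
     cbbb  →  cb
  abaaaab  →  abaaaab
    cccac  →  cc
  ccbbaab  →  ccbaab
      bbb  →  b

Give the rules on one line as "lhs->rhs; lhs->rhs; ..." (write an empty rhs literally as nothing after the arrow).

  | bbaabb => aabb => aa
  | cacac
  | acc
  | accacac => acac

bb->; cbb->cb; cca->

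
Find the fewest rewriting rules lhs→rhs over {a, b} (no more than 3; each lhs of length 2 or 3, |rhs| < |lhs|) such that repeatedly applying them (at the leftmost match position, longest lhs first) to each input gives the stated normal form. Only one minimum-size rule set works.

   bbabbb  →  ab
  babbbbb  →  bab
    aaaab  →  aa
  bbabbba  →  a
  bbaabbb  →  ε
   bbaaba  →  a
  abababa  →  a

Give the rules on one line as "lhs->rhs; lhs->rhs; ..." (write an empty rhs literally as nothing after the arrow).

  | bbabbb => abbb => ab
  | babbbbb => babbb => bab
  | aaaab => aa
  | bbabbba => abbba => aba => a

aab->; aba->a; bb->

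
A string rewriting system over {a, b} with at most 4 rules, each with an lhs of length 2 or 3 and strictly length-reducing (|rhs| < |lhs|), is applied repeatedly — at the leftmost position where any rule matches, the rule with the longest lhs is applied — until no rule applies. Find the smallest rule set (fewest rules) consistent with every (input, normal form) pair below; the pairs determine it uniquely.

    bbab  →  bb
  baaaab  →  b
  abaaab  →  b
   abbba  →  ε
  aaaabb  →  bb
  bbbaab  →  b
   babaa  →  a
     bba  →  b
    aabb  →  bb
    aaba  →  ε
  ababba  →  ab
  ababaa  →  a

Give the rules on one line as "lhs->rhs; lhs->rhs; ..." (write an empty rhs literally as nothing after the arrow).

aa->a; aab->b; ba->; bbb->ab

  | bbab => bb
  | baaaab => aaab => aab => b
  | abaaab => aaab => aab => b
  | abbba => aaba => ba => ε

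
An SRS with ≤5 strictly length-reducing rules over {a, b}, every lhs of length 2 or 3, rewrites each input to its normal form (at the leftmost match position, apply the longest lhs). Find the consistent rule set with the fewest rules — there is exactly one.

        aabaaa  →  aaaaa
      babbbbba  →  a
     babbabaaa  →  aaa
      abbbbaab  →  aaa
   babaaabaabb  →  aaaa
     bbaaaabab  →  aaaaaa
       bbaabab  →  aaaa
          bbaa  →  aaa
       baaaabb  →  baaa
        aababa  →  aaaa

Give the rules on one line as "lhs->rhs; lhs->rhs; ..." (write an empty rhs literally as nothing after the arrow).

ab->a; abb->; bab->; bb->a

  | aabaaa => aaaaa
  | babbbbba => bbbba => abba => a
  | babbabaaa => babaaa => aaa
  | abbbbaab => bbaab => aaab => aaa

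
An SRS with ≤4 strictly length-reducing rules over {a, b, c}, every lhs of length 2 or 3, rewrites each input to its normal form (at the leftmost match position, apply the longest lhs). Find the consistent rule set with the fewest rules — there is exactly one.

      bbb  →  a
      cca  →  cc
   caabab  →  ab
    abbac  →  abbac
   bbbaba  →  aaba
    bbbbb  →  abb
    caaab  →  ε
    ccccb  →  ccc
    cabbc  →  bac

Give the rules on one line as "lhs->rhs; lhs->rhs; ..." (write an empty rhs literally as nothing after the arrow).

bbb->a; ca->c; cb->; cbb->ba

  | bbb => a
  | cca => cc
  | caabab => cabab => cbab => ab
  | abbac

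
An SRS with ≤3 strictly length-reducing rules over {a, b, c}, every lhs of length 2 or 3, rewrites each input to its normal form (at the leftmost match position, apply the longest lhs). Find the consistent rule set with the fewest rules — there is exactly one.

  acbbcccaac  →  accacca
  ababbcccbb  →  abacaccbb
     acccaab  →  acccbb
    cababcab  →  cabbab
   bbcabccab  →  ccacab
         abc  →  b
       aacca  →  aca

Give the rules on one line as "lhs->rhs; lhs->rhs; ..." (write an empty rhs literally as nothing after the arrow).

aa->b; bbc->ca; bc->a

  | acbbcccaac => accaccaac => accaccbc => accacca
  | ababbcccbb => abacaccbb
  | acccaab => acccbb
  | cababcab => cabaaab => cabbab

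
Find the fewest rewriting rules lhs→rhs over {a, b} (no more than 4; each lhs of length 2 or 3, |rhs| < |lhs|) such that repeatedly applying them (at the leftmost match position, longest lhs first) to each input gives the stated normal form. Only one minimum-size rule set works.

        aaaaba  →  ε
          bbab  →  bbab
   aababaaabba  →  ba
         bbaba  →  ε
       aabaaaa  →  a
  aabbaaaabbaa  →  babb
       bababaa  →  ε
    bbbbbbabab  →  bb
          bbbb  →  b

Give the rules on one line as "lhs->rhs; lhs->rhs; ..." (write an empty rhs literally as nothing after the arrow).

aa->; aaa->bb; aba->b; bbb->

  | aaaaba => bbaba => bbb => ε
  | bbab
  | aababaaabba => babaaabba => bbaabba => bbbba => ba
  | bbaba => bbb => ε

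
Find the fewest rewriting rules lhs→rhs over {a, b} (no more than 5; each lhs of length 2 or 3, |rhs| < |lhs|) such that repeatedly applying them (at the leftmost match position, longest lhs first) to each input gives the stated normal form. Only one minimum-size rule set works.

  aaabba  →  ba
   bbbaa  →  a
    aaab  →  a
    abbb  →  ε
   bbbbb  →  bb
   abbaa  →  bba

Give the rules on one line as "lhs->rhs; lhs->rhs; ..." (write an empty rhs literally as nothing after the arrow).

aa->a; aab->a; ab->b; bbb->

  | aaabba => aabba => aba => ba
  | bbbaa => aa => a
  | aaab => aab => a
  | abbb => bbb => ε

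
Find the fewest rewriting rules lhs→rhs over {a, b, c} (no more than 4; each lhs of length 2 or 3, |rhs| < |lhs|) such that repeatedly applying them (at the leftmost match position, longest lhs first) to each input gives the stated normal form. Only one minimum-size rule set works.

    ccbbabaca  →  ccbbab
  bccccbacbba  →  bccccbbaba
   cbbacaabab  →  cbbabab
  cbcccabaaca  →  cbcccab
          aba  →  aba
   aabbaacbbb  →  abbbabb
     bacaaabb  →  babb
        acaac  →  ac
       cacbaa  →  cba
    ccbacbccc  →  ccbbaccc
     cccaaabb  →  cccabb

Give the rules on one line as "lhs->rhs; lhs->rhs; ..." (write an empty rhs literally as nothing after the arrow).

  | ccbbabaca => ccbbab
  | bccccbacbba => bccccbbaba
  | cbbacaabab => cbbabab
  | cbcccabaaca => cbcccabaca => cbcccab

aa->a; aca->; acb->ba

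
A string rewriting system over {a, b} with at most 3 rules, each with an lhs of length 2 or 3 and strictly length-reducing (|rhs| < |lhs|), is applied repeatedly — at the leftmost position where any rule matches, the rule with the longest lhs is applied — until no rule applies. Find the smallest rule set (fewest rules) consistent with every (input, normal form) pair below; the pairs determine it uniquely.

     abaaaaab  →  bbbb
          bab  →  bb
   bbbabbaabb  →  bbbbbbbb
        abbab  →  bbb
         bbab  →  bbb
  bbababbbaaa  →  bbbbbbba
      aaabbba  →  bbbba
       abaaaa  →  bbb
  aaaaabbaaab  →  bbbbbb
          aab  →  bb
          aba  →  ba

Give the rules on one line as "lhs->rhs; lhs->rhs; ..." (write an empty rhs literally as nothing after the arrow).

  | abaaaaab => baaaaab => bbaaab => bbbab => bbbb
  | bab => bb
  | bbbabbaabb => bbbbbaabb => bbbbbbbb
  | abbab => bbab => bbb

aa->b; ab->b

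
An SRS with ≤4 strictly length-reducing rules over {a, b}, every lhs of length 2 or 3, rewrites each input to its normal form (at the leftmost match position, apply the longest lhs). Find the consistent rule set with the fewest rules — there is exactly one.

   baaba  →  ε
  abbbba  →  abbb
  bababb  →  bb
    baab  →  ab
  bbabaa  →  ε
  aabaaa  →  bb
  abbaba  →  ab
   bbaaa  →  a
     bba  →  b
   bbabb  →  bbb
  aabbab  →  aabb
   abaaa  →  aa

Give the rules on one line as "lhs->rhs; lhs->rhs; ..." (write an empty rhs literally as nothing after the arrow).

aaa->bb; aba->; ba->

  | baaba => aba => ε
  | abbbba => abbb
  | bababb => babb => bb
  | baab => ab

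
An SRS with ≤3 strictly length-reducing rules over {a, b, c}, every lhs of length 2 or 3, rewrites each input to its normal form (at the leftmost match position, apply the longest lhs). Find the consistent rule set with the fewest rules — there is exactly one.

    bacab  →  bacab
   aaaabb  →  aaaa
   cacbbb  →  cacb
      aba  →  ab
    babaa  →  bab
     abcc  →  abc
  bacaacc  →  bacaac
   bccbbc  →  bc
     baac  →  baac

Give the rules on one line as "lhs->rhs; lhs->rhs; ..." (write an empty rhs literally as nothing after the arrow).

aba->ab; bb->; cc->c

  | bacab
  | aaaabb => aaaa
  | cacbbb => cacb
  | aba => ab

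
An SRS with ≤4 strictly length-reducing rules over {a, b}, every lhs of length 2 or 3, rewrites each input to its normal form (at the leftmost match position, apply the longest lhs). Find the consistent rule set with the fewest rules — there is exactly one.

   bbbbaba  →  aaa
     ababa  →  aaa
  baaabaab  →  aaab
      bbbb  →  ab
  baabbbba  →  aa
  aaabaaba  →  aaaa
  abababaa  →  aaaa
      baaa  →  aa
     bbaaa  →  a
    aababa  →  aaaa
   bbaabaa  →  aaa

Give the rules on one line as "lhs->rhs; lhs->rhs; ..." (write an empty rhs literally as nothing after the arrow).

ba->; bab->a; bbb->a

  | bbbbaba => ababa => aaa
  | ababa => aaa
  | baaabaab => aabaab => aaab
  | bbbb => ab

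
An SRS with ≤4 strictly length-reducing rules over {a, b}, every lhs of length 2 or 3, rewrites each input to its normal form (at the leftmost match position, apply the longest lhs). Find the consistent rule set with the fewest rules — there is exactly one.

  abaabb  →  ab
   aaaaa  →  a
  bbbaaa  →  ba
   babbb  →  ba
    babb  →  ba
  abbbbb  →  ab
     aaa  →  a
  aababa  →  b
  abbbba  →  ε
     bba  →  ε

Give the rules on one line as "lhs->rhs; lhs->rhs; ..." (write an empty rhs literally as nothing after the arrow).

  | abaabb => baabb => bbb => ab
  | aaaaa => aaa => a
  | bbbaaa => abaaa => baaa => ba
  | babbb => babb => bab => ba

aa->; aba->ba; bab->ba; bb->a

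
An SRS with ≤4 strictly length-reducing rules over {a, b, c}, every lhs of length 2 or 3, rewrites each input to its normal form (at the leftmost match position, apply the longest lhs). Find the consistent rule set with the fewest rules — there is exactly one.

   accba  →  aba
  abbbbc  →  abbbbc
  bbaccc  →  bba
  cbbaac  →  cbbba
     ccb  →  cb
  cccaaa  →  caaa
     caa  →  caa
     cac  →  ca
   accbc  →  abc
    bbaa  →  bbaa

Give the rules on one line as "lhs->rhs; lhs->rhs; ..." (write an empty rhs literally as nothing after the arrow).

aac->ba; ac->a; cc->c

  | accba => acba => aba
  | abbbbc
  | bbaccc => bbacc => bbac => bba
  | cbbaac => cbbba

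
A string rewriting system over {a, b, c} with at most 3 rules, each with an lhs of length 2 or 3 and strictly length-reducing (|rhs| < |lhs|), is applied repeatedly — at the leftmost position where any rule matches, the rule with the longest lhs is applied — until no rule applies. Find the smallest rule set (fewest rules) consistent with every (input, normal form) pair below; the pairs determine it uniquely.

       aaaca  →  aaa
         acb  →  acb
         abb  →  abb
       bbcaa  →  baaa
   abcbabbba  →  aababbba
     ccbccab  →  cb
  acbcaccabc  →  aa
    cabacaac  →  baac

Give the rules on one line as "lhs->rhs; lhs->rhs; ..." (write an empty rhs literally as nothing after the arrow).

  | aaaca => aaa
  | acb
  | abb
  | bbcaa => baaa

bc->a; ca->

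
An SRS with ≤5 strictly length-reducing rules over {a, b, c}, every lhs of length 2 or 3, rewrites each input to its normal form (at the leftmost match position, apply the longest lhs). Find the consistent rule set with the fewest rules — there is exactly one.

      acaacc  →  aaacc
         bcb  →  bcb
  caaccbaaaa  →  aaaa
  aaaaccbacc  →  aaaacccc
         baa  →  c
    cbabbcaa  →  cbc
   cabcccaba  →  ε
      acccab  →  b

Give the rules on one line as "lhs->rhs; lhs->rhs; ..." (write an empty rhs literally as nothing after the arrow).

ab->b; ba->; baa->c; ca->a

  | acaacc => aaacc
  | bcb
  | caaccbaaaa => aaccbaaaa => aacccaa => aaccaa => aacaa => aaaa
  | aaaaccbacc => aaaacccc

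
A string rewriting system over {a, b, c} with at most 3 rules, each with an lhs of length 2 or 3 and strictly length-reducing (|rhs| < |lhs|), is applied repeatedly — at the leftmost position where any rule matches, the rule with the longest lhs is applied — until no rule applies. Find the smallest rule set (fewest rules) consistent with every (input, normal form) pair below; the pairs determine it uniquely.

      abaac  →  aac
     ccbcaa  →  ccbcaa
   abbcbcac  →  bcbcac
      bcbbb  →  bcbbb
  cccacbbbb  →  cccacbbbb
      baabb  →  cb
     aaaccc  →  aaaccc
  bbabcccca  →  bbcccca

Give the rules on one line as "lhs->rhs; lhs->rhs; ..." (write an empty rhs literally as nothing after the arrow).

  | abaac => aac
  | ccbcaa
  | abbcbcac => bcbcac
  | bcbbb

ab->; baa->ca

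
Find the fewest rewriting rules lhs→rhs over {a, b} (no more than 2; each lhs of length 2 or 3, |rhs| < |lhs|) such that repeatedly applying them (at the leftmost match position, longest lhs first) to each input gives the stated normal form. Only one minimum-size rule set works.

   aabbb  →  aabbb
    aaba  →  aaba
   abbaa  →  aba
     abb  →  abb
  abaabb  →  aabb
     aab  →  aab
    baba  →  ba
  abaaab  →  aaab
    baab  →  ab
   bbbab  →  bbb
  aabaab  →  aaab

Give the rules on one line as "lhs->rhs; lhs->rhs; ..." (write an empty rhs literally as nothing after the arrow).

baa->a; bab->b

  | aabbb
  | aaba
  | abbaa => aba
  | abb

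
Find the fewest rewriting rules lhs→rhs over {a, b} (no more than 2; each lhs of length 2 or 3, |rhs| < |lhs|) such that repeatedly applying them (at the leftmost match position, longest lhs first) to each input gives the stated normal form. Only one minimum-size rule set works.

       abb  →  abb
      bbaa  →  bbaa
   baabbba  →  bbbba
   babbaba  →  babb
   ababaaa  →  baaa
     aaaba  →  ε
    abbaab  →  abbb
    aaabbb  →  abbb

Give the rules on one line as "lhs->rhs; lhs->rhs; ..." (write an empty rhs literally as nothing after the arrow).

aab->b; aba->

  | abb
  | bbaa
  | baabbba => bbbba
  | babbaba => babb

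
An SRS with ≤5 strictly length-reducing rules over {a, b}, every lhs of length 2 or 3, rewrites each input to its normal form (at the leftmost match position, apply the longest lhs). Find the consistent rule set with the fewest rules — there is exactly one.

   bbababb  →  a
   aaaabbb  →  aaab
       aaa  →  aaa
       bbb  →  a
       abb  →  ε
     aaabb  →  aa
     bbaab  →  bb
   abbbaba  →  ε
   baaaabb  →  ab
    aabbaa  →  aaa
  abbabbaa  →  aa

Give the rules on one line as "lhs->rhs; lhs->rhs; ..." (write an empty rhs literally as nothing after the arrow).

abb->; ba->; baa->ab; bbb->a

  | bbababb => bbabb => bbb => a
  | aaaabbb => aaab
  | aaa
  | bbb => a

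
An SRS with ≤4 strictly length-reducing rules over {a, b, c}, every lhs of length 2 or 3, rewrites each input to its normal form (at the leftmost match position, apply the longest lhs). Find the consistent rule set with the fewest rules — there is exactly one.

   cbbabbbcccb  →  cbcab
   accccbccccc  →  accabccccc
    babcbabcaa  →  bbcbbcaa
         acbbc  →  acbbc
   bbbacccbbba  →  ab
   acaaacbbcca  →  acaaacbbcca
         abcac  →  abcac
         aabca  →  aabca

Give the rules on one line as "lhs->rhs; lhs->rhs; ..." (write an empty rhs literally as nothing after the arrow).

ba->b; bac->; bbb->b; ccb->ab

  | cbbabbbcccb => cbbbbbcccb => cbbbcccb => cbcccb => cbcab
  | accccbccccc => accabccccc
  | babcbabcaa => bbcbabcaa => bbcbbcaa
  | acbbc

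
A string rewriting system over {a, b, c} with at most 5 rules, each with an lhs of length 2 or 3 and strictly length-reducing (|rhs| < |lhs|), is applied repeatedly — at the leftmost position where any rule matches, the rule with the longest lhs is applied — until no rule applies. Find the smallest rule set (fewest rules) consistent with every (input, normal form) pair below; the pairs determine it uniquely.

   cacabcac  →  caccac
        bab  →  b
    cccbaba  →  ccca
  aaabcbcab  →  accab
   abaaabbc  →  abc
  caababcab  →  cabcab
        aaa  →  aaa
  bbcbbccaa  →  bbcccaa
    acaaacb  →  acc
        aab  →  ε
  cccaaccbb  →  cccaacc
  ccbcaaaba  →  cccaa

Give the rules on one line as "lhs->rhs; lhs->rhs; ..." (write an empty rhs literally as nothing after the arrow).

  | cacabcac => cacbcac => caccac
  | bab => b
  | cccbaba => cccaba => ccca
  | aaabcbcab => acbcab => accab

aab->; aca->ac; ba->; cb->c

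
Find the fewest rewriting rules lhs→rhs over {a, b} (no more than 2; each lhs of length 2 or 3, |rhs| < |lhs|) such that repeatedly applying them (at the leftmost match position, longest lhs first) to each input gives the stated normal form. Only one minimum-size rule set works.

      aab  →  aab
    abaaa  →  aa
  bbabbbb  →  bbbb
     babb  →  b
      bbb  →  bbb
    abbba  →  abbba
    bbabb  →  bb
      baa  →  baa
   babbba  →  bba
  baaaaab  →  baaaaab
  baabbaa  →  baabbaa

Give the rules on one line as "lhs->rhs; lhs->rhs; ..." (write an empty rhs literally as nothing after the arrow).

  | aab
  | abaaa => aa
  | bbabbbb => bbbb
  | babb => b

aba->; bab->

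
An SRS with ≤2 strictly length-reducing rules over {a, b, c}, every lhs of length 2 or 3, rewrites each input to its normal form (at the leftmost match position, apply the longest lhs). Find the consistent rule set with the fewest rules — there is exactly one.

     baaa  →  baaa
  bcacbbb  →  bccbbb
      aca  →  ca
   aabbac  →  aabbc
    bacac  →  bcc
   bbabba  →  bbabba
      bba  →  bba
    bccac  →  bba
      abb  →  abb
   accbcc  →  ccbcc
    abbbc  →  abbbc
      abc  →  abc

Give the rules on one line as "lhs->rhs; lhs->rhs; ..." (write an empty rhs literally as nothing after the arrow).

  | baaa
  | bcacbbb => bccbbb
  | aca => ca
  | aabbac => aabbc

ac->c; ccc->ba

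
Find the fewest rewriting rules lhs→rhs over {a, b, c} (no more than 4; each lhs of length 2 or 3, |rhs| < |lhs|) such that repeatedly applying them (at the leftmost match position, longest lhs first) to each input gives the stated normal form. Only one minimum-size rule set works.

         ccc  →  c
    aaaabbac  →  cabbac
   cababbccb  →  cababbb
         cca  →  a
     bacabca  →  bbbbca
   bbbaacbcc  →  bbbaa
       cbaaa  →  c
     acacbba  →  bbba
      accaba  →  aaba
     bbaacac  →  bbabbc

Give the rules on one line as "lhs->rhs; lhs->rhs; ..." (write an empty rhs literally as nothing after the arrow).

aaa->c; aca->bb; cb->; cc->

  | ccc => c
  | aaaabbac => cabbac
  | cababbccb => cababbb
  | cca => a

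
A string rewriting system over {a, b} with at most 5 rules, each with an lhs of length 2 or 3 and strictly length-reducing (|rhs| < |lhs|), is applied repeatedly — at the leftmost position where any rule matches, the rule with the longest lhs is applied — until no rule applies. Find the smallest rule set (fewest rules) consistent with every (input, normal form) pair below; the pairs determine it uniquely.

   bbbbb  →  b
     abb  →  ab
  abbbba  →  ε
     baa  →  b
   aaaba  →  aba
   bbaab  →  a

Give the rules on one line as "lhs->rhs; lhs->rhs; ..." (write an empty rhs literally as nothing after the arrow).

  | bbbbb => bbbb => bbb => bb => b
  | abb => ab
  | abbbba => abbba => abba => aa => ε
  | baa => b

aa->; aab->a; bb->b; bba->a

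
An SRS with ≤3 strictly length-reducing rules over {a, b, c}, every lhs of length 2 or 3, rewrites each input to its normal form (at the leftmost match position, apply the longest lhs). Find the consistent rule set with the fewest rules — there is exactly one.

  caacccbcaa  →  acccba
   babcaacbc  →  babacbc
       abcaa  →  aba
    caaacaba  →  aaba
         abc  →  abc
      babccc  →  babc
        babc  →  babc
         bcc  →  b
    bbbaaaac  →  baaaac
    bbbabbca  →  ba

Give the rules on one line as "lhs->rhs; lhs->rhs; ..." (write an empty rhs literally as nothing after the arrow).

  | caacccbcaa => acccbcaa => acccba
  | babcaacbc => babacbc
  | abcaa => aba
  | caaacaba => aacaba => aaba

bb->; bcc->b; ca->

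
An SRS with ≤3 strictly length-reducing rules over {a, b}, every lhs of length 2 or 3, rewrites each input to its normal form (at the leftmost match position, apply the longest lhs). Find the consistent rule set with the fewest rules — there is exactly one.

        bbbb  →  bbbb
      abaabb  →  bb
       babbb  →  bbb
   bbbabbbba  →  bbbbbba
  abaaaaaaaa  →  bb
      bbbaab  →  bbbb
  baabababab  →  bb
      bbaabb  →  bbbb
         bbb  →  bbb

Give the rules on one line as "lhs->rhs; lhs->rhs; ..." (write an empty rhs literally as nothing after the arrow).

  | bbbb
  | abaabb => aabb => bb
  | babbb => bbb
  | bbbabbbba => bbbbbba

aa->; aaa->b; ab->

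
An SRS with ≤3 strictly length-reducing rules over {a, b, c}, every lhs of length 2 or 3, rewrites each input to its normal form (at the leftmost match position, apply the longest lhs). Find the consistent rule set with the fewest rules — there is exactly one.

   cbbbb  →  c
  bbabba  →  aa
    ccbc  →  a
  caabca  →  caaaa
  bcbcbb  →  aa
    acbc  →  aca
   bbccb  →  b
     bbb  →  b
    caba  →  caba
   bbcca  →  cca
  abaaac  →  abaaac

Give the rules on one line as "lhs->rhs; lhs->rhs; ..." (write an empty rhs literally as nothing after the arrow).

  | cbbbb => cbb => c
  | bbabba => abba => aa
  | ccbc => bc => a
  | caabca => caaaa

bb->; bc->a; ccb->b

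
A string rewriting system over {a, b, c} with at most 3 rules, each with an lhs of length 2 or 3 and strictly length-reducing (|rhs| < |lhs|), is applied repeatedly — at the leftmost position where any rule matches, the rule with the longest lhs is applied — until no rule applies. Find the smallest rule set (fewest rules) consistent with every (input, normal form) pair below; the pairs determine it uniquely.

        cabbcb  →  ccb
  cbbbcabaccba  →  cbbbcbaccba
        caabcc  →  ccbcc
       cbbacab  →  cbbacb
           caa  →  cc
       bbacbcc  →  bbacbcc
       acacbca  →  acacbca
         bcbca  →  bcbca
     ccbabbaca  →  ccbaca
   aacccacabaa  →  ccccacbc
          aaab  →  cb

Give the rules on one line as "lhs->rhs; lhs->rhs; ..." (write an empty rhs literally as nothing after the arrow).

  | cabbcb => ccb
  | cbbbcabaccba => cbbbcbaccba
  | caabcc => ccbcc
  | cbbacab => cbbacb

aa->c; ab->b; abb->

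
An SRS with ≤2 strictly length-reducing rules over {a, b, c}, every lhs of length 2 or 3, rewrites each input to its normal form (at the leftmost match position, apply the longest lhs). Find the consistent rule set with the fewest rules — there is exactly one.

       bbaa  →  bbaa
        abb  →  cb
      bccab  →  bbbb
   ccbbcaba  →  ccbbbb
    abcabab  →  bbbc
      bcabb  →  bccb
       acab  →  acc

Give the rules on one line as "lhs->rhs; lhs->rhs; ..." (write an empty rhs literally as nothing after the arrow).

ab->c; cca->bb

  | bbaa
  | abb => cb
  | bccab => bbbb
  | ccbbcaba => ccbbcca => ccbbbb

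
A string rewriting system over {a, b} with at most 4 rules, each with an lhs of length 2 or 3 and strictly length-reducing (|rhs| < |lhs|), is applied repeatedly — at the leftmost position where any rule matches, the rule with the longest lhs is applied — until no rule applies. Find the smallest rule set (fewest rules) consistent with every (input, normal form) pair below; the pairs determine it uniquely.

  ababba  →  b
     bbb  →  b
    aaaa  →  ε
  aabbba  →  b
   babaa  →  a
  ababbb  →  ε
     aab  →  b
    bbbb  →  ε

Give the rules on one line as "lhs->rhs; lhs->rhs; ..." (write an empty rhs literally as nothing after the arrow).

  | ababba => aaba => ba => b
  | bbb => b
  | aaaa => aa => ε
  | aabbba => bbba => ba => b

aa->; ba->b; bab->a; bb->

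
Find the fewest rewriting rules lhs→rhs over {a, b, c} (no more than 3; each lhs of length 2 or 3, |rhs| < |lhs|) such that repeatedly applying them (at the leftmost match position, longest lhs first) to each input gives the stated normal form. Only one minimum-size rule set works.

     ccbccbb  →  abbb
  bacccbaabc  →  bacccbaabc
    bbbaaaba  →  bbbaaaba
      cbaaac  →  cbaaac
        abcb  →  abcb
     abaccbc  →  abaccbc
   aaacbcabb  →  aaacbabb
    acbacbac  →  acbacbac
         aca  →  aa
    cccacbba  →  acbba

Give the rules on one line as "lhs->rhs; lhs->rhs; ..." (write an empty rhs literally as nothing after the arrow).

bcc->ab; ca->a

  | ccbccbb => ccabbb => cabbb => abbb
  | bacccbaabc
  | bbbaaaba
  | cbaaac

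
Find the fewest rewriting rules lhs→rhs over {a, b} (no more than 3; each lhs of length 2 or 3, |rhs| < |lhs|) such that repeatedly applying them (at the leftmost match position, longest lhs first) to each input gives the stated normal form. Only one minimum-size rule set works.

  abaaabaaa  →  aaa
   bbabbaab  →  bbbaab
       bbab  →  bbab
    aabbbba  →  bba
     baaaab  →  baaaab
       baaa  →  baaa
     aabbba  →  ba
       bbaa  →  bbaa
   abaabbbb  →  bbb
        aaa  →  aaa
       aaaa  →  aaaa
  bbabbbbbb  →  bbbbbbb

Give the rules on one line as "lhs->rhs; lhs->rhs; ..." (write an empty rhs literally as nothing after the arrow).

  | abaaabaaa => aabaaa => aaa
  | bbabbaab => bbbaab
  | bbab
  | aabbbba => abbba => bba

aba->; abb->b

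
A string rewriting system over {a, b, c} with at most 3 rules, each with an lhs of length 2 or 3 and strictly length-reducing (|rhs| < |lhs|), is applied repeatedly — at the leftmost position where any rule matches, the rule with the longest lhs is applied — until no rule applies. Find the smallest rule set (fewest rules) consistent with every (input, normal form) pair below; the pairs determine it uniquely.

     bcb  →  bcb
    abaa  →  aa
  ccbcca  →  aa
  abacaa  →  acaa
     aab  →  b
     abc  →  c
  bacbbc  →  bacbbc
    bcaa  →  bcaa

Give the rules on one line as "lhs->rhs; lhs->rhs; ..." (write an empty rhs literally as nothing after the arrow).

aab->b; ab->; cc->a

  | bcb
  | abaa => aa
  | ccbcca => abcca => cca => aa
  | abacaa => acaa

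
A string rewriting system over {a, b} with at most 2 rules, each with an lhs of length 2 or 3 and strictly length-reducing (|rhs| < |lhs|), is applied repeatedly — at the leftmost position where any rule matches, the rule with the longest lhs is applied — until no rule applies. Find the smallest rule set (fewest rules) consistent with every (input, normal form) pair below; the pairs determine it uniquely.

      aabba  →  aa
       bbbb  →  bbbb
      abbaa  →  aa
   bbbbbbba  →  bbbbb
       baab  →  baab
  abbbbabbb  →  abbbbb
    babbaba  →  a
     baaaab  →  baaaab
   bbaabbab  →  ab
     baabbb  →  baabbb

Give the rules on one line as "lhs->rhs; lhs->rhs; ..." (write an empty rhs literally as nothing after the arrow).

  | aabba => aa
  | bbbb
  | abbaa => aa
  | bbbbbbba => bbbbb

bab->; bba->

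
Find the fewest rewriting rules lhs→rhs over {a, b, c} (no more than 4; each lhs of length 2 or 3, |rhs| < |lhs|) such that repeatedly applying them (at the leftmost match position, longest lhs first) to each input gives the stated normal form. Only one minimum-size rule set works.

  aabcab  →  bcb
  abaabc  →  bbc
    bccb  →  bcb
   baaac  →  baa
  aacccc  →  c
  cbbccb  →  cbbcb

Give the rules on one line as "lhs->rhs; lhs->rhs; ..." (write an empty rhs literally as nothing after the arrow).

ab->b; ac->; cc->c

  | aabcab => abcab => bcab => bcb
  | abaabc => baabc => babc => bbc
  | bccb => bcb
  | baaac => baa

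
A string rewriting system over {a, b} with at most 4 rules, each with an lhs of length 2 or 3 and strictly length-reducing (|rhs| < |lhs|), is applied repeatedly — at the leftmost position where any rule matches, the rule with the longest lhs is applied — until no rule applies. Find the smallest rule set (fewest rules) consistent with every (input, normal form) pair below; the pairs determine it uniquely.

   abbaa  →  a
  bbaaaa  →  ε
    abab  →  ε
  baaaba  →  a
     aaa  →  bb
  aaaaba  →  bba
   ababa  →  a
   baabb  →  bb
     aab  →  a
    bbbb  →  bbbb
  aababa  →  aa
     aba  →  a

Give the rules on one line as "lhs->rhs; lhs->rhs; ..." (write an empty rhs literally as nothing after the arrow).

aaa->bb; ab->; abb->ba; baa->

  | abbaa => baaa => a
  | bbaaaa => baa => ε
  | abab => ab => ε
  | baaaba => aba => a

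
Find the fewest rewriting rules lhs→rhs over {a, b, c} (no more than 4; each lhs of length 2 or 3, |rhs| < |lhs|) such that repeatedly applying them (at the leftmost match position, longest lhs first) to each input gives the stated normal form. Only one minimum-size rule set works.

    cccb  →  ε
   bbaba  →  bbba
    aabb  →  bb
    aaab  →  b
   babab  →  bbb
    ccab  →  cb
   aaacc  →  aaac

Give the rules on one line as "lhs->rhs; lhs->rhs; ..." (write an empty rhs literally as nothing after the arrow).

  | cccb => ccb => ε
  | bbaba => bbba
  | aabb => abb => bb
  | aaab => aab => ab => b

ab->b; cc->c; ccb->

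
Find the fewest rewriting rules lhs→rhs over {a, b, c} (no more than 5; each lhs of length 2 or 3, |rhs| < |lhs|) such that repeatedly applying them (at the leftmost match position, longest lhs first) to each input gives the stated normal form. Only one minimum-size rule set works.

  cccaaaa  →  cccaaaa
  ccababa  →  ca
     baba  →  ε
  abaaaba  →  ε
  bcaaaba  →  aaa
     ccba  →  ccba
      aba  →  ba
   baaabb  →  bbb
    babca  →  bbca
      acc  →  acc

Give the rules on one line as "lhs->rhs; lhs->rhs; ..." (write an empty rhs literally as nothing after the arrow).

  | cccaaaa
  | ccababa => ccbaba => ccbba => ca
  | baba => bba => ε
  | abaaaba => baaaba => baaba => baba => bba => ε

ab->b; bba->; bcb->aa; cbb->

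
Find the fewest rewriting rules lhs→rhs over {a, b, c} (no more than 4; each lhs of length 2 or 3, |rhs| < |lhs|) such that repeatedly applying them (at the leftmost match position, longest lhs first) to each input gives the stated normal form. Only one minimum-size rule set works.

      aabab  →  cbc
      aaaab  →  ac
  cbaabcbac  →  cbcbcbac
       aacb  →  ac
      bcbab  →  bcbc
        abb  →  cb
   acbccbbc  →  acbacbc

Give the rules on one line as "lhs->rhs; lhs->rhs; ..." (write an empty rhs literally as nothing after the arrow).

  | aabab => cbab => cbc
  | aaaab => caab => ccb => ac
  | cbaabcbac => cbcbcbac
  | aacb => ccb => ac

aa->c; ab->c; ccb->ac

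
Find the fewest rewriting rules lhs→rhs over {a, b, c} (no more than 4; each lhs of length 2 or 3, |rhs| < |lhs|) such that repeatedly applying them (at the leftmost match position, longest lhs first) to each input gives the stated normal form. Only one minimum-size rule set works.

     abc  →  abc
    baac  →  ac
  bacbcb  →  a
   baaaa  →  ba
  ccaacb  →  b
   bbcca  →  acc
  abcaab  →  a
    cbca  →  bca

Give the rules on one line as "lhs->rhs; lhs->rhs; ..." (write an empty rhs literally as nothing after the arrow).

  | abc
  | baac => bbc => ac
  | bacbcb => babcb => babb => baa => bb => a
  | baaaa => bbaa => aaa => ba

aa->b; bb->a; cb->b; cca->cc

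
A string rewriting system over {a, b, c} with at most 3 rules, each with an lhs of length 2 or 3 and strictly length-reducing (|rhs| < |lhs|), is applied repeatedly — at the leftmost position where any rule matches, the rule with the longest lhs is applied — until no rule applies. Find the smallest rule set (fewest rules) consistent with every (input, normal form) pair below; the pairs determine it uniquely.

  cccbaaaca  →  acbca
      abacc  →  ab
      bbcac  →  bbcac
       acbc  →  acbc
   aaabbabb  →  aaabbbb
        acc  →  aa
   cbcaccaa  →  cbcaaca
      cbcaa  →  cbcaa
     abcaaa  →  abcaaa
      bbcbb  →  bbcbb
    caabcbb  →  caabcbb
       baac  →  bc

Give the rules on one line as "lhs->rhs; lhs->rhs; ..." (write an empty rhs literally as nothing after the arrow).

  | cccbaaaca => acbaaaca => acbaaca => acbaca => acbca
  | abacc => abcc => aba => ab
  | bbcac
  | acbc

ba->b; cc->a; cca->ac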